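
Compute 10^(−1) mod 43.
10^(−1) ≡ 13 (mod 43)

Apply the extended Euclidean algorithm to (43, 10), tracking rows (r, s, t) with s·43 + t·10 = r. Each division r_prev = q·r_cur + r_new produces the new row as (previous row) − q·(current row):
  row A: (43, 1, 0)   [1·43 + 0·10 = 43]
  row B: (10, 0, 1)   [0·43 + 1·10 = 10]
  43 = 4·10 + 3   → row C = row A − 4·row B = (3, 1, −4)   [check: 1·43 − 4·10 = 3]
  10 = 3·3 + 1   → row D = row B − 3·row C = (1, −3, 13)   [check: −3·43 + 13·10 = 1]
  3 = 3·1 + 0   → remainder 0, stop. gcd = 1 (last nonzero row D).
The gcd is 1, so 10 is invertible mod 43. The last nonzero row gives −3·43 + 13·10 = 1, so t = 13. So 10^(−1) ≡ 13 (mod 43). Verify: 10 · 13 = 130 ≡ 1 (mod 43). ✓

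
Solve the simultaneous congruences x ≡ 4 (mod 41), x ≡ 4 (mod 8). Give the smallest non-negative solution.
The moduli 41, 8 are pairwise coprime, so by the CRT there is a unique solution mod 41·8 = 328.
Solve by successive substitution. Start with x ≡ 4 (mod 41).
  Combine with x ≡ 4 (mod 8): write x = 4 + 41·t and require 4 + 41·t ≡ 4 (mod 8), i.e. 41·t ≡ 4 − 4 ≡ 0 (mod 8). Since 41^(−1) ≡ 1 (mod 8) (41 ≡ 1 (mod 8)), t ≡ 1·0 ≡ 0 (mod 8). So x ≡ 4 + 41·0 = 4 (mod 328).
Unique solution in [0, 328): x = 4.

Final answer: x ≡ 4 (mod 328); the representative in [0, 328) is 4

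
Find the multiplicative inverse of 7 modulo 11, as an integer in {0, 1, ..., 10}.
Apply the extended Euclidean algorithm to (11, 7), tracking rows (r, s, t) with s·11 + t·7 = r. Each division r_prev = q·r_cur + r_new produces the new row as (previous row) − q·(current row):
  row A: (11, 1, 0)   [1·11 + 0·7 = 11]
  row B: (7, 0, 1)   [0·11 + 1·7 = 7]
  11 = 1·7 + 4   → row C = row A − 1·row B = (4, 1, −1)   [check: 1·11 − 1·7 = 4]
  7 = 1·4 + 3   → row D = row B − 1·row C = (3, −1, 2)   [check: −1·11 + 2·7 = 3]
  4 = 1·3 + 1   → row E = row C − 1·row D = (1, 2, −3)   [check: 2·11 − 3·7 = 1]
  3 = 3·1 + 0   → remainder 0, stop. gcd = 1 (last nonzero row E).
The gcd is 1, so 7 is invertible mod 11. The last nonzero row gives 2·11 − 3·7 = 1, so t = −3. So 7^(−1) ≡ −3 ≡ 8 (mod 11). Verify: 7 · 8 = 56 ≡ 1 (mod 11). ✓

Final answer: 7^(−1) ≡ 8 (mod 11)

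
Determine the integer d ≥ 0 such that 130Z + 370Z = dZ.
(130, 370) = (10); d = 10

In the PID Z, (a, b) is generated by gcd(a, b). Compute gcd(370, 130) with the extended Euclidean algorithm, tracking rows (r, s, t) with s·370 + t·130 = r:
  row A: (370, 1, 0)   [1·370 + 0·130 = 370]
  row B: (130, 0, 1)   [0·370 + 1·130 = 130]
  370 = 2·130 + 110   → row C = row A − 2·row B = (110, 1, −2)   [check: 1·370 − 2·130 = 110]
  130 = 1·110 + 20   → row D = row B − 1·row C = (20, −1, 3)   [check: −1·370 + 3·130 = 20]
  110 = 5·20 + 10   → row E = row C − 5·row D = (10, 6, −17)   [check: 6·370 − 17·130 = 10]
  20 = 2·10 + 0   → remainder 0, stop. gcd = 10 (last nonzero row E).
So gcd(130, 370) = 10, with Bézout identity 6·370 − 17·130 = 10. Containment (⊇): the Bézout identity exhibits 10 as an element of (130, 370), giving (10) ⊆ (130, 370). Containment (⊆): since 10 | 130 and 10 | 370 (130 = 10·13, 370 = 10·37), every Z-linear combination of 130 and 370 is divisible by 10, so (130, 370) ⊆ (10). Therefore (130, 370) = (10), d = 10.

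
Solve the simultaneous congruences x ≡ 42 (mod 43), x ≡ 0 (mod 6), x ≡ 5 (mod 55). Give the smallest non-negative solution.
The moduli 43, 6, 55 are pairwise coprime, so by the CRT there is a unique solution mod 43·6·55 = 14190.
Solve by successive substitution. Start with x ≡ 42 (mod 43).
  Combine with x ≡ 0 (mod 6): write x = 42 + 43·t and require 42 + 43·t ≡ 0 (mod 6), i.e. 43·t ≡ 0 − 42 ≡ 0 (mod 6). Since 43^(−1) ≡ 1 (mod 6) (43 ≡ 1 (mod 6)), t ≡ 1·0 ≡ 0 (mod 6). So x ≡ 42 + 43·0 = 42 (mod 258).
  Combine with x ≡ 5 (mod 55): write x = 42 + 258·t and require 42 + 258·t ≡ 5 (mod 55), i.e. 258·t ≡ 5 − 42 ≡ 18 (mod 55). Since 258^(−1) ≡ 42 (mod 55) (258 ≡ 38 (mod 55)), t ≡ 42·18 ≡ 41 (mod 55). So x ≡ 42 + 258·41 = 10620 (mod 14190).
Unique solution in [0, 14190): x = 10620.

Final answer: x ≡ 10620 (mod 14190); the representative in [0, 14190) is 10620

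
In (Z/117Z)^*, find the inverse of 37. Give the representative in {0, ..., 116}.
37^(−1) ≡ 19 (mod 117)

Apply the extended Euclidean algorithm to (117, 37), tracking rows (r, s, t) with s·117 + t·37 = r. Each division r_prev = q·r_cur + r_new produces the new row as (previous row) − q·(current row):
  row A: (117, 1, 0)   [1·117 + 0·37 = 117]
  row B: (37, 0, 1)   [0·117 + 1·37 = 37]
  117 = 3·37 + 6   → row C = row A − 3·row B = (6, 1, −3)   [check: 1·117 − 3·37 = 6]
  37 = 6·6 + 1   → row D = row B − 6·row C = (1, −6, 19)   [check: −6·117 + 19·37 = 1]
  6 = 6·1 + 0   → remainder 0, stop. gcd = 1 (last nonzero row D).
The gcd is 1, so 37 is invertible mod 117. The last nonzero row gives −6·117 + 19·37 = 1, so t = 19. So 37^(−1) ≡ 19 (mod 117). Verify: 37 · 19 = 703 ≡ 1 (mod 117). ✓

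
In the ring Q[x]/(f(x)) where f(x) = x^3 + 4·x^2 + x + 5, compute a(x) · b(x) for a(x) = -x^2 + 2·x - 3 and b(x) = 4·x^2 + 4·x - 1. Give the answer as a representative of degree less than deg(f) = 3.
a · b ≡ -79·x^2 - 14·x - 97 (mod f(x))

First multiply in Q[x] without reducing: a · b = -4·x^4 + 4·x^3 - 3·x^2 - 14·x + 3. Now divide by f(x) = x^3 + 4·x^2 + x + 5, eliminating the leading term at each step:
  leading term -4·x^4: subtract (-4·x)·f(x) = -4·x^4 - 16·x^3 - 4·x^2 - 20·x, leaving 20·x^3 + x^2 + 6·x + 3
  leading term 20·x^3: subtract (20)·f(x) = 20·x^3 + 80·x^2 + 20·x + 100, leaving -79·x^2 - 14·x - 97
The degree is now < 3, so this is the remainder. Hence a · b ≡ -79·x^2 - 14·x - 97 in Q[x]/(f).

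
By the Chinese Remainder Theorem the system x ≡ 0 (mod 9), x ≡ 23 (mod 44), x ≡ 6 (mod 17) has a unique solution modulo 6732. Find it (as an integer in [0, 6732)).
The moduli 9, 44, 17 are pairwise coprime, so by the CRT there is a unique solution mod 9·44·17 = 6732.
Solve by successive substitution. Start with x ≡ 0 (mod 9).
  Combine with x ≡ 23 (mod 44): write x = 9·t and require 9·t ≡ 23 (mod 44). Since 9^(−1) ≡ 5 (mod 44), t ≡ 5·23 ≡ 27 (mod 44). So x ≡ 9·27 = 243 (mod 396).
  Combine with x ≡ 6 (mod 17): write x = 243 + 396·t and require 243 + 396·t ≡ 6 (mod 17), i.e. 396·t ≡ 6 − 243 ≡ 1 (mod 17). Since 396^(−1) ≡ 7 (mod 17) (396 ≡ 5 (mod 17)), t ≡ 7·1 ≡ 7 (mod 17). So x ≡ 243 + 396·7 = 3015 (mod 6732).
Unique solution in [0, 6732): x = 3015.

Final answer: x ≡ 3015 (mod 6732); the representative in [0, 6732) is 3015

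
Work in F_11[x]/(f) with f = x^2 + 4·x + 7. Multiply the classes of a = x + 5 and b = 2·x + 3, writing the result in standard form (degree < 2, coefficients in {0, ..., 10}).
Multiply as integer polynomials: a · b = 2·x^2 + 13·x + 15. Reducing coefficients mod 11: a · b ≡ 2·x^2 + 2·x + 4. Now divide by f(x) = x^2 + 4·x + 7 in F_11[x], eliminating the leading term at each step:
  leading term 2·x^2: subtract (2)·f(x) = 2·x^2 + 8·x + 3, leaving 5·x + 1 (coefficients mod 11)
The degree is now < 2, so this is the remainder. Hence a · b ≡ 5·x + 1 in F_11[x]/(f).

Final answer: a · b ≡ 5·x + 1 (mod f(x))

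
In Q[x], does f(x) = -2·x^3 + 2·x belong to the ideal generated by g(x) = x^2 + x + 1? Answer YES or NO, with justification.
NO

In Q[x] the ideal (g) consists of all multiples of g, so f ∈ (g) iff g | f, i.e. iff the remainder of f on division by g is 0. Divide f by g (g is monic, so eliminate the leading term of the running remainder at each step):
  leading term -2·x^3: subtract (-2·x)·g(x) = -2·x^3 - 2·x^2 - 2·x, leaving 2·x^2 + 4·x
  leading term 2·x^2: subtract (2)·g(x) = 2·x^2 + 2·x + 2, leaving 2·x - 2
The remainder r(x) = 2·x - 2 ≠ 0 (and deg r < deg g), so g ∤ f, i.e. f ∉ (g).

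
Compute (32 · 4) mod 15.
8

Reduce the factors first: 32 ≡ 2 (mod 15), so 32 · 4 ≡ 2 · 4 (mod 15). 2 · 4 = 8. Dividing by 15: 8 = 0·15 + 8. So (32 · 4) mod 15 = 8.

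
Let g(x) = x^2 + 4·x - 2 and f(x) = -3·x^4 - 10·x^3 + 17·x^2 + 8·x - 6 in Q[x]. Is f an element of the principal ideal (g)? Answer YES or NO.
YES

In Q[x] the ideal (g) consists of all multiples of g, so f ∈ (g) iff g | f, i.e. iff the remainder of f on division by g is 0. Divide f by g (g is monic, so eliminate the leading term of the running remainder at each step):
  leading term -3·x^4: subtract (-3·x^2)·g(x) = -3·x^4 - 12·x^3 + 6·x^2, leaving 2·x^3 + 11·x^2 + 8·x - 6
  leading term 2·x^3: subtract (2·x)·g(x) = 2·x^3 + 8·x^2 - 4·x, leaving 3·x^2 + 12·x - 6
  leading term 3·x^2: subtract (3)·g(x) = 3·x^2 + 12·x - 6, leaving 0
The remainder is 0, so f(x) = g(x) · h(x) with h(x) = -3·x^2 + 2·x + 3. Hence g | f, i.e. f ∈ (g).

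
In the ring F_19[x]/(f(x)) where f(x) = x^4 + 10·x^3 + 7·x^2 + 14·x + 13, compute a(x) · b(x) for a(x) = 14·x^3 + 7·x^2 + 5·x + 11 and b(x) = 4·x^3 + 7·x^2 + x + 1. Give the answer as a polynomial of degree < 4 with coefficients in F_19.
a · b ≡ 6·x^3 + x^2 + 11·x + 10 (mod f(x))

Multiply as integer polynomials: a · b = 56·x^6 + 126·x^5 + 83·x^4 + 100·x^3 + 89·x^2 + 16·x + 11. Reducing coefficients mod 19: a · b ≡ 18·x^6 + 12·x^5 + 7·x^4 + 5·x^3 + 13·x^2 + 16·x + 11. Now divide by f(x) = x^4 + 10·x^3 + 7·x^2 + 14·x + 13 in F_19[x], eliminating the leading term at each step:
  leading term 18·x^6: subtract (18·x^2)·f(x) = 18·x^6 + 9·x^5 + 12·x^4 + 5·x^3 + 6·x^2, leaving 3·x^5 + 14·x^4 + 7·x^2 + 16·x + 11 (coefficients mod 19)
  leading term 3·x^5: subtract (3·x)·f(x) = 3·x^5 + 11·x^4 + 2·x^3 + 4·x^2 + x, leaving 3·x^4 + 17·x^3 + 3·x^2 + 15·x + 11 (coefficients mod 19)
  leading term 3·x^4: subtract (3)·f(x) = 3·x^4 + 11·x^3 + 2·x^2 + 4·x + 1, leaving 6·x^3 + x^2 + 11·x + 10 (coefficients mod 19)
The degree is now < 4, so this is the remainder. Hence a · b ≡ 6·x^3 + x^2 + 11·x + 10 in F_19[x]/(f).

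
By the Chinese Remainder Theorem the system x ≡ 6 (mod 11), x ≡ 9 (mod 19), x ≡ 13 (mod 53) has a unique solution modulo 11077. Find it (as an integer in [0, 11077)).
x ≡ 1073 (mod 11077); the representative in [0, 11077) is 1073

The moduli 11, 19, 53 are pairwise coprime, so by the CRT there is a unique solution mod 11·19·53 = 11077.
Solve by successive substitution. Start with x ≡ 6 (mod 11).
  Combine with x ≡ 9 (mod 19): write x = 6 + 11·t and require 6 + 11·t ≡ 9 (mod 19), i.e. 11·t ≡ 9 − 6 ≡ 3 (mod 19). Since 11^(−1) ≡ 7 (mod 19), t ≡ 7·3 ≡ 2 (mod 19). So x ≡ 6 + 11·2 = 28 (mod 209).
  Combine with x ≡ 13 (mod 53): write x = 28 + 209·t and require 28 + 209·t ≡ 13 (mod 53), i.e. 209·t ≡ 13 − 28 ≡ 38 (mod 53). Since 209^(−1) ≡ 35 (mod 53) (209 ≡ 50 (mod 53)), t ≡ 35·38 ≡ 5 (mod 53). So x ≡ 28 + 209·5 = 1073 (mod 11077).
Unique solution in [0, 11077): x = 1073.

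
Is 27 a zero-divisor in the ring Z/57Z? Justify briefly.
YES

gcd(27, 57) = 3 > 1, so 27 is not a unit in Z/57Z. In Z/nZ every nonzero non-unit is a zero-divisor: explicitly, take b = 57/gcd = 19 ≠ 0 (mod 57); then 27·19 = 513 = 9·57, i.e. 27·19 ≡ 0 (mod 57). So 27 is a zero-divisor.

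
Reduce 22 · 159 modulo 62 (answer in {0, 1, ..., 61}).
Reduce the factors first: 159 ≡ 35 (mod 62), so 22 · 159 ≡ 22 · 35 (mod 62). 22 · 35 = 770. Dividing by 62: 770 = 12·62 + 26. So (22 · 159) mod 62 = 26.

Final answer: 26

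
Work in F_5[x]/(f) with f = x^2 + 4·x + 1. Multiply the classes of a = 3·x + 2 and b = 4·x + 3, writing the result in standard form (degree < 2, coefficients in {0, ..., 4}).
Multiply as integer polynomials: a · b = 12·x^2 + 17·x + 6. Reducing coefficients mod 5: a · b ≡ 2·x^2 + 2·x + 1. Now divide by f(x) = x^2 + 4·x + 1 in F_5[x], eliminating the leading term at each step:
  leading term 2·x^2: subtract (2)·f(x) = 2·x^2 + 3·x + 2, leaving 4·x + 4 (coefficients mod 5)
The degree is now < 2, so this is the remainder. Hence a · b ≡ 4·x + 4 in F_5[x]/(f).

Final answer: a · b ≡ 4·x + 4 (mod f(x))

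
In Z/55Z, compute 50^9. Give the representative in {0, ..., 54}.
35

Use repeated squaring. Binary(9) = 1001. Walk through the bits of the exponent 9 left-to-right: at each bit after the leading one, square the running value, then multiply by 50 if the bit is 1 (always reducing mod 55):
  bit 1 = 1 (leading): start with 50.
  bit 2 = 0: square 50^2 = 2500 ≡ 25 (mod 55).
  bit 3 = 0: square 25^2 = 625 ≡ 20 (mod 55).
  bit 4 = 1: square 20^2 = 400 ≡ 15; bit is 1, so multiply 15·50 = 750 ≡ 35 (mod 55).
Final value: 50^9 ≡ 35 (mod 55).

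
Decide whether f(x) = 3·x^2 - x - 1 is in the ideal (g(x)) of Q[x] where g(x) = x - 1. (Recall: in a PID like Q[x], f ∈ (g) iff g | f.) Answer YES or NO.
NO

In Q[x] the ideal (g) consists of all multiples of g, so f ∈ (g) iff g | f, i.e. iff the remainder of f on division by g is 0. Divide f by g (g is monic, so eliminate the leading term of the running remainder at each step):
  leading term 3·x^2: subtract (3·x)·g(x) = 3·x^2 - 3·x, leaving 2·x - 1
  leading term 2·x: subtract (2)·g(x) = 2·x - 2, leaving 1
The remainder r(x) = 1 ≠ 0 (and deg r < deg g), so g ∤ f, i.e. f ∉ (g).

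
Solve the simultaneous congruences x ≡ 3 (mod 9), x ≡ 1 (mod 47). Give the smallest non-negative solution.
x ≡ 48 (mod 423); the representative in [0, 423) is 48

The moduli 9, 47 are pairwise coprime, so by the CRT there is a unique solution mod 9·47 = 423.
Solve by successive substitution. Start with x ≡ 3 (mod 9).
  Combine with x ≡ 1 (mod 47): write x = 3 + 9·t and require 3 + 9·t ≡ 1 (mod 47), i.e. 9·t ≡ 1 − 3 ≡ 45 (mod 47). Since 9^(−1) ≡ 21 (mod 47), t ≡ 21·45 ≡ 5 (mod 47). So x ≡ 3 + 9·5 = 48 (mod 423).
Unique solution in [0, 423): x = 48.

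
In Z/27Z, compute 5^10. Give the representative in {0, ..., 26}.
Use repeated squaring. Binary(10) = 1010. Walk through the bits of the exponent 10 left-to-right: at each bit after the leading one, square the running value, then multiply by 5 if the bit is 1 (always reducing mod 27):
  bit 1 = 1 (leading): start with 5.
  bit 2 = 0: square 5^2 = 25 (mod 27).
  bit 3 = 1: square 25^2 = 625 ≡ 4; bit is 1, so multiply 4·5 = 20 (mod 27).
  bit 4 = 0: square 20^2 = 400 ≡ 22 (mod 27).
Final value: 5^10 ≡ 22 (mod 27).

Final answer: 22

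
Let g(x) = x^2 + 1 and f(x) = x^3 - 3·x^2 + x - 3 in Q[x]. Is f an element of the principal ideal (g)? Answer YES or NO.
YES

In Q[x] the ideal (g) consists of all multiples of g, so f ∈ (g) iff g | f, i.e. iff the remainder of f on division by g is 0. Divide f by g (g is monic, so eliminate the leading term of the running remainder at each step):
  leading term x^3: subtract (x)·g(x) = x^3 + x, leaving -3·x^2 - 3
  leading term -3·x^2: subtract (-3)·g(x) = -3·x^2 - 3, leaving 0
The remainder is 0, so f(x) = g(x) · h(x) with h(x) = x - 3. Hence g | f, i.e. f ∈ (g).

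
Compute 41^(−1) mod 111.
Apply the extended Euclidean algorithm to (111, 41), tracking rows (r, s, t) with s·111 + t·41 = r. Each division r_prev = q·r_cur + r_new produces the new row as (previous row) − q·(current row):
  row A: (111, 1, 0)   [1·111 + 0·41 = 111]
  row B: (41, 0, 1)   [0·111 + 1·41 = 41]
  111 = 2·41 + 29   → row C = row A − 2·row B = (29, 1, −2)   [check: 1·111 − 2·41 = 29]
  41 = 1·29 + 12   → row D = row B − 1·row C = (12, −1, 3)   [check: −1·111 + 3·41 = 12]
  29 = 2·12 + 5   → row E = row C − 2·row D = (5, 3, −8)   [check: 3·111 − 8·41 = 5]
  12 = 2·5 + 2   → row F = row D − 2·row E = (2, −7, 19)   [check: −7·111 + 19·41 = 2]
  5 = 2·2 + 1   → row G = row E − 2·row F = (1, 17, −46)   [check: 17·111 − 46·41 = 1]
  2 = 2·1 + 0   → remainder 0, stop. gcd = 1 (last nonzero row G).
The gcd is 1, so 41 is invertible mod 111. The last nonzero row gives 17·111 − 46·41 = 1, so t = −46. So 41^(−1) ≡ −46 ≡ 65 (mod 111). Verify: 41 · 65 = 2665 ≡ 1 (mod 111). ✓

Final answer: 41^(−1) ≡ 65 (mod 111)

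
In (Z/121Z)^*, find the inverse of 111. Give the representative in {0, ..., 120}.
111^(−1) ≡ 12 (mod 121)

Apply the extended Euclidean algorithm to (121, 111), tracking rows (r, s, t) with s·121 + t·111 = r. Each division r_prev = q·r_cur + r_new produces the new row as (previous row) − q·(current row):
  row A: (121, 1, 0)   [1·121 + 0·111 = 121]
  row B: (111, 0, 1)   [0·121 + 1·111 = 111]
  121 = 1·111 + 10   → row C = row A − 1·row B = (10, 1, −1)   [check: 1·121 − 1·111 = 10]
  111 = 11·10 + 1   → row D = row B − 11·row C = (1, −11, 12)   [check: −11·121 + 12·111 = 1]
  10 = 10·1 + 0   → remainder 0, stop. gcd = 1 (last nonzero row D).
The gcd is 1, so 111 is invertible mod 121. The last nonzero row gives −11·121 + 12·111 = 1, so t = 12. So 111^(−1) ≡ 12 (mod 121). Verify: 111 · 12 = 1332 ≡ 1 (mod 121). ✓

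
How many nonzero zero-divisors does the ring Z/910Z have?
In Z/910Z each nonzero element is either a unit (gcd with 910 is 1) or a zero-divisor (gcd > 1). The number of units is φ(910): factorise 910 = 2 · 5 · 7 · 13, so φ(910) = (2 − 1) · (5 − 1) · (7 − 1) · (13 − 1) = 1 · 4 · 6 · 12 = 288. The nonzero elements number 910 − 1 = 909. Hence the nonzero zero-divisors number 909 − 288 = 621.

Final answer: Z/910Z has 621 nonzero zero-divisors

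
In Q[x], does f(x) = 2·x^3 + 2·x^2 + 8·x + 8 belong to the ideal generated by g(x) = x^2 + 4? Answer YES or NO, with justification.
YES

In Q[x] the ideal (g) consists of all multiples of g, so f ∈ (g) iff g | f, i.e. iff the remainder of f on division by g is 0. Divide f by g (g is monic, so eliminate the leading term of the running remainder at each step):
  leading term 2·x^3: subtract (2·x)·g(x) = 2·x^3 + 8·x, leaving 2·x^2 + 8
  leading term 2·x^2: subtract (2)·g(x) = 2·x^2 + 8, leaving 0
The remainder is 0, so f(x) = g(x) · h(x) with h(x) = 2·x + 2. Hence g | f, i.e. f ∈ (g).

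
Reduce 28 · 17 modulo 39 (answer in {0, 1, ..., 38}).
Both factors are already reduced mod 39. 28 · 17 = 476. Dividing by 39: 476 = 12·39 + 8. So (28 · 17) mod 39 = 8.

Final answer: 8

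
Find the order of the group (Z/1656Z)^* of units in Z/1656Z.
|(Z/1656Z)^*| = 528

(Z/1656Z)^* consists of the classes a with gcd(a, 1656) = 1, so its order is φ(1656). φ is multiplicative, with φ(p^e) = p^e − p^(e−1). Factorise 1656 = 2^3 · 3^2 · 23. Then
  φ(1656) = (2^3 − 2^2) · (3^2 − 3^1) · (23 − 1) = 4 · 6 · 22 = 528.
Thus |(Z/1656Z)^*| = 528.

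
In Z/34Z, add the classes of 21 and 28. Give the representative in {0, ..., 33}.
Both summands are already reduced mod 34. 21 + 28 = 49; 49 = 1·34 + 15, so (21 + 28) mod 34 = 15.

Final answer: 15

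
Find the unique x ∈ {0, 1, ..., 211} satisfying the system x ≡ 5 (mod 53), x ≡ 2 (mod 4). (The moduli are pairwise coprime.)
The moduli 53, 4 are pairwise coprime, so by the CRT there is a unique solution mod 53·4 = 212.
Solve by successive substitution. Start with x ≡ 5 (mod 53).
  Combine with x ≡ 2 (mod 4): write x = 5 + 53·t and require 5 + 53·t ≡ 2 (mod 4), i.e. 53·t ≡ 2 − 5 ≡ 1 (mod 4). Since 53^(−1) ≡ 1 (mod 4) (53 ≡ 1 (mod 4)), t ≡ 1·1 ≡ 1 (mod 4). So x ≡ 5 + 53·1 = 58 (mod 212).
Unique solution in [0, 212): x = 58.

Final answer: x ≡ 58 (mod 212); the representative in [0, 212) is 58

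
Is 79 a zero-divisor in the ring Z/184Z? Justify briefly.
NO

gcd(79, 184) = 1, so 79 is a unit in Z/184Z (it has a multiplicative inverse). A unit cannot be a zero-divisor: if 79·b ≡ 0 then multiplying both sides by 79^(−1) gives b ≡ 0. So 79 is not a zero-divisor.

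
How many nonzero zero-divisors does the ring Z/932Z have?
In Z/932Z each nonzero element is either a unit (gcd with 932 is 1) or a zero-divisor (gcd > 1). The number of units is φ(932): factorise 932 = 2^2 · 233, so φ(932) = (2^2 − 2^1) · (233 − 1) = 2 · 232 = 464. The nonzero elements number 932 − 1 = 931. Hence the nonzero zero-divisors number 931 − 464 = 467.

Final answer: Z/932Z has 467 nonzero zero-divisors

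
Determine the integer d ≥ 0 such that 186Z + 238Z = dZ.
In the PID Z, (a, b) is generated by gcd(a, b). Compute gcd(238, 186) with the extended Euclidean algorithm, tracking rows (r, s, t) with s·238 + t·186 = r:
  row A: (238, 1, 0)   [1·238 + 0·186 = 238]
  row B: (186, 0, 1)   [0·238 + 1·186 = 186]
  238 = 1·186 + 52   → row C = row A − 1·row B = (52, 1, −1)   [check: 1·238 − 1·186 = 52]
  186 = 3·52 + 30   → row D = row B − 3·row C = (30, −3, 4)   [check: −3·238 + 4·186 = 30]
  52 = 1·30 + 22   → row E = row C − 1·row D = (22, 4, −5)   [check: 4·238 − 5·186 = 22]
  30 = 1·22 + 8   → row F = row D − 1·row E = (8, −7, 9)   [check: −7·238 + 9·186 = 8]
  22 = 2·8 + 6   → row G = row E − 2·row F = (6, 18, −23)   [check: 18·238 − 23·186 = 6]
  8 = 1·6 + 2   → row H = row F − 1·row G = (2, −25, 32)   [check: −25·238 + 32·186 = 2]
  6 = 3·2 + 0   → remainder 0, stop. gcd = 2 (last nonzero row H).
So gcd(186, 238) = 2, with Bézout identity −25·238 + 32·186 = 2. Containment (⊇): the Bézout identity exhibits 2 as an element of (186, 238), giving (2) ⊆ (186, 238). Containment (⊆): since 2 | 186 and 2 | 238 (186 = 2·93, 238 = 2·119), every Z-linear combination of 186 and 238 is divisible by 2, so (186, 238) ⊆ (2). Therefore (186, 238) = (2), d = 2.

Final answer: (186, 238) = (2); d = 2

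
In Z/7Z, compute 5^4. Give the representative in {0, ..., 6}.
Use repeated squaring. Binary(4) = 100. Walk through the bits of the exponent 4 left-to-right: at each bit after the leading one, square the running value, then multiply by 5 if the bit is 1 (always reducing mod 7):
  bit 1 = 1 (leading): start with 5.
  bit 2 = 0: square 5^2 = 25 ≡ 4 (mod 7).
  bit 3 = 0: square 4^2 = 16 ≡ 2 (mod 7).
Final value: 5^4 ≡ 2 (mod 7).

Final answer: 2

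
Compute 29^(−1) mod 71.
Apply the extended Euclidean algorithm to (71, 29), tracking rows (r, s, t) with s·71 + t·29 = r. Each division r_prev = q·r_cur + r_new produces the new row as (previous row) − q·(current row):
  row A: (71, 1, 0)   [1·71 + 0·29 = 71]
  row B: (29, 0, 1)   [0·71 + 1·29 = 29]
  71 = 2·29 + 13   → row C = row A − 2·row B = (13, 1, −2)   [check: 1·71 − 2·29 = 13]
  29 = 2·13 + 3   → row D = row B − 2·row C = (3, −2, 5)   [check: −2·71 + 5·29 = 3]
  13 = 4·3 + 1   → row E = row C − 4·row D = (1, 9, −22)   [check: 9·71 − 22·29 = 1]
  3 = 3·1 + 0   → remainder 0, stop. gcd = 1 (last nonzero row E).
The gcd is 1, so 29 is invertible mod 71. The last nonzero row gives 9·71 − 22·29 = 1, so t = −22. So 29^(−1) ≡ −22 ≡ 49 (mod 71). Verify: 29 · 49 = 1421 ≡ 1 (mod 71). ✓

Final answer: 29^(−1) ≡ 49 (mod 71)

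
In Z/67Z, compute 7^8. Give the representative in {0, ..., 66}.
Use repeated squaring. Binary(8) = 1000. Walk through the bits of the exponent 8 left-to-right: at each bit after the leading one, square the running value, then multiply by 7 if the bit is 1 (always reducing mod 67):
  bit 1 = 1 (leading): start with 7.
  bit 2 = 0: square 7^2 = 49 (mod 67).
  bit 3 = 0: square 49^2 = 2401 ≡ 56 (mod 67).
  bit 4 = 0: square 56^2 = 3136 ≡ 54 (mod 67).
Final value: 7^8 ≡ 54 (mod 67).

Final answer: 54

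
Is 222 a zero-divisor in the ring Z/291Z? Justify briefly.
YES

gcd(222, 291) = 3 > 1, so 222 is not a unit in Z/291Z. In Z/nZ every nonzero non-unit is a zero-divisor: explicitly, take b = 291/gcd = 97 ≠ 0 (mod 291); then 222·97 = 21534 = 74·291, i.e. 222·97 ≡ 0 (mod 291). So 222 is a zero-divisor.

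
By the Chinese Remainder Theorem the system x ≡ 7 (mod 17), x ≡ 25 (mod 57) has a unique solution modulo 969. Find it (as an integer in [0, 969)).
The moduli 17, 57 are pairwise coprime, so by the CRT there is a unique solution mod 17·57 = 969.
Solve by successive substitution. Start with x ≡ 7 (mod 17).
  Combine with x ≡ 25 (mod 57): write x = 7 + 17·t and require 7 + 17·t ≡ 25 (mod 57), i.e. 17·t ≡ 25 − 7 ≡ 18 (mod 57). Since 17^(−1) ≡ 47 (mod 57), t ≡ 47·18 ≡ 48 (mod 57). So x ≡ 7 + 17·48 = 823 (mod 969).
Unique solution in [0, 969): x = 823.

Final answer: x ≡ 823 (mod 969); the representative in [0, 969) is 823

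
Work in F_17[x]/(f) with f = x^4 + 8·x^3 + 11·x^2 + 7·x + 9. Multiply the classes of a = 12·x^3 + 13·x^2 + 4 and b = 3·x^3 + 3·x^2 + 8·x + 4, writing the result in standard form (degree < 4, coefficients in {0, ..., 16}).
a · b ≡ 10·x^3 + 12·x^2 + 8·x (mod f(x))

Multiply as integer polynomials: a · b = 36·x^6 + 75·x^5 + 135·x^4 + 164·x^3 + 64·x^2 + 32·x + 16. Reducing coefficients mod 17: a · b ≡ 2·x^6 + 7·x^5 + 16·x^4 + 11·x^3 + 13·x^2 + 15·x + 16. Now divide by f(x) = x^4 + 8·x^3 + 11·x^2 + 7·x + 9 in F_17[x], eliminating the leading term at each step:
  leading term 2·x^6: subtract (2·x^2)·f(x) = 2·x^6 + 16·x^5 + 5·x^4 + 14·x^3 + x^2, leaving 8·x^5 + 11·x^4 + 14·x^3 + 12·x^2 + 15·x + 16 (coefficients mod 17)
  leading term 8·x^5: subtract (8·x)·f(x) = 8·x^5 + 13·x^4 + 3·x^3 + 5·x^2 + 4·x, leaving 15·x^4 + 11·x^3 + 7·x^2 + 11·x + 16 (coefficients mod 17)
  leading term 15·x^4: subtract (15)·f(x) = 15·x^4 + x^3 + 12·x^2 + 3·x + 16, leaving 10·x^3 + 12·x^2 + 8·x (coefficients mod 17)
The degree is now < 4, so this is the remainder. Hence a · b ≡ 10·x^3 + 12·x^2 + 8·x in F_17[x]/(f).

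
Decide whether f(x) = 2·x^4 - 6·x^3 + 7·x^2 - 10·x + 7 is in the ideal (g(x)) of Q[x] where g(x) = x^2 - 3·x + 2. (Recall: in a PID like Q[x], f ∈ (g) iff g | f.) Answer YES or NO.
In Q[x] the ideal (g) consists of all multiples of g, so f ∈ (g) iff g | f, i.e. iff the remainder of f on division by g is 0. Divide f by g (g is monic, so eliminate the leading term of the running remainder at each step):
  leading term 2·x^4: subtract (2·x^2)·g(x) = 2·x^4 - 6·x^3 + 4·x^2, leaving 3·x^2 - 10·x + 7
  leading term 3·x^2: subtract (3)·g(x) = 3·x^2 - 9·x + 6, leaving 1 - x
The remainder r(x) = 1 - x ≠ 0 (and deg r < deg g), so g ∤ f, i.e. f ∉ (g).

Final answer: NO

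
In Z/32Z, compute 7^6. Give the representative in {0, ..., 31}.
Use repeated squaring. Binary(6) = 110. Walk through the bits of the exponent 6 left-to-right: at each bit after the leading one, square the running value, then multiply by 7 if the bit is 1 (always reducing mod 32):
  bit 1 = 1 (leading): start with 7.
  bit 2 = 1: square 7^2 = 49 ≡ 17; bit is 1, so multiply 17·7 = 119 ≡ 23 (mod 32).
  bit 3 = 0: square 23^2 = 529 ≡ 17 (mod 32).
Final value: 7^6 ≡ 17 (mod 32).

Final answer: 17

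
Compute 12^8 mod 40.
16

Use repeated squaring. Binary(8) = 1000. Walk through the bits of the exponent 8 left-to-right: at each bit after the leading one, square the running value, then multiply by 12 if the bit is 1 (always reducing mod 40):
  bit 1 = 1 (leading): start with 12.
  bit 2 = 0: square 12^2 = 144 ≡ 24 (mod 40).
  bit 3 = 0: square 24^2 = 576 ≡ 16 (mod 40).
  bit 4 = 0: square 16^2 = 256 ≡ 16 (mod 40).
Final value: 12^8 ≡ 16 (mod 40).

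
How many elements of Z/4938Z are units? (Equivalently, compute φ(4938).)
Z/4938Z has φ(4938) = 1644 units

An element a ∈ Z/4938Z is a unit iff gcd(a, 4938) = 1, so the number of units is φ(4938). φ is multiplicative, with φ(p^e) = p^e − p^(e−1). Factorise 4938 = 2 · 3 · 823. Then
  φ(4938) = (2 − 1) · (3 − 1) · (823 − 1) = 1 · 2 · 822 = 1644.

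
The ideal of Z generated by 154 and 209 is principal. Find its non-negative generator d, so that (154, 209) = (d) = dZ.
In the PID Z, (a, b) is generated by gcd(a, b). Compute gcd(209, 154) with the extended Euclidean algorithm, tracking rows (r, s, t) with s·209 + t·154 = r:
  row A: (209, 1, 0)   [1·209 + 0·154 = 209]
  row B: (154, 0, 1)   [0·209 + 1·154 = 154]
  209 = 1·154 + 55   → row C = row A − 1·row B = (55, 1, −1)   [check: 1·209 − 1·154 = 55]
  154 = 2·55 + 44   → row D = row B − 2·row C = (44, −2, 3)   [check: −2·209 + 3·154 = 44]
  55 = 1·44 + 11   → row E = row C − 1·row D = (11, 3, −4)   [check: 3·209 − 4·154 = 11]
  44 = 4·11 + 0   → remainder 0, stop. gcd = 11 (last nonzero row E).
So gcd(154, 209) = 11, with Bézout identity 3·209 − 4·154 = 11. Containment (⊇): the Bézout identity exhibits 11 as an element of (154, 209), giving (11) ⊆ (154, 209). Containment (⊆): since 11 | 154 and 11 | 209 (154 = 11·14, 209 = 11·19), every Z-linear combination of 154 and 209 is divisible by 11, so (154, 209) ⊆ (11). Therefore (154, 209) = (11), d = 11.

Final answer: (154, 209) = (11); d = 11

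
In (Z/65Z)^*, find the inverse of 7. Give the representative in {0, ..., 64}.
Apply the extended Euclidean algorithm to (65, 7), tracking rows (r, s, t) with s·65 + t·7 = r. Each division r_prev = q·r_cur + r_new produces the new row as (previous row) − q·(current row):
  row A: (65, 1, 0)   [1·65 + 0·7 = 65]
  row B: (7, 0, 1)   [0·65 + 1·7 = 7]
  65 = 9·7 + 2   → row C = row A − 9·row B = (2, 1, −9)   [check: 1·65 − 9·7 = 2]
  7 = 3·2 + 1   → row D = row B − 3·row C = (1, −3, 28)   [check: −3·65 + 28·7 = 1]
  2 = 2·1 + 0   → remainder 0, stop. gcd = 1 (last nonzero row D).
The gcd is 1, so 7 is invertible mod 65. The last nonzero row gives −3·65 + 28·7 = 1, so t = 28. So 7^(−1) ≡ 28 (mod 65). Verify: 7 · 28 = 196 ≡ 1 (mod 65). ✓

Final answer: 7^(−1) ≡ 28 (mod 65)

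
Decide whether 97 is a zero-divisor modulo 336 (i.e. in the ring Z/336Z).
gcd(97, 336) = 1, so 97 is a unit in Z/336Z (it has a multiplicative inverse). A unit cannot be a zero-divisor: if 97·b ≡ 0 then multiplying both sides by 97^(−1) gives b ≡ 0. So 97 is not a zero-divisor.

Final answer: NO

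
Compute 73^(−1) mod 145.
73^(−1) ≡ 2 (mod 145)

Apply the extended Euclidean algorithm to (145, 73), tracking rows (r, s, t) with s·145 + t·73 = r. Each division r_prev = q·r_cur + r_new produces the new row as (previous row) − q·(current row):
  row A: (145, 1, 0)   [1·145 + 0·73 = 145]
  row B: (73, 0, 1)   [0·145 + 1·73 = 73]
  145 = 1·73 + 72   → row C = row A − 1·row B = (72, 1, −1)   [check: 1·145 − 1·73 = 72]
  73 = 1·72 + 1   → row D = row B − 1·row C = (1, −1, 2)   [check: −1·145 + 2·73 = 1]
  72 = 72·1 + 0   → remainder 0, stop. gcd = 1 (last nonzero row D).
The gcd is 1, so 73 is invertible mod 145. The last nonzero row gives −1·145 + 2·73 = 1, so t = 2. So 73^(−1) ≡ 2 (mod 145). Verify: 73 · 2 = 146 ≡ 1 (mod 145). ✓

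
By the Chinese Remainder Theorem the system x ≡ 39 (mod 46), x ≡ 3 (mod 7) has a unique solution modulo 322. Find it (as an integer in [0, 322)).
The moduli 46, 7 are pairwise coprime, so by the CRT there is a unique solution mod 46·7 = 322.
Solve by successive substitution. Start with x ≡ 39 (mod 46).
  Combine with x ≡ 3 (mod 7): write x = 39 + 46·t and require 39 + 46·t ≡ 3 (mod 7), i.e. 46·t ≡ 3 − 39 ≡ 6 (mod 7). Since 46^(−1) ≡ 2 (mod 7) (46 ≡ 4 (mod 7)), t ≡ 2·6 ≡ 5 (mod 7). So x ≡ 39 + 46·5 = 269 (mod 322).
Unique solution in [0, 322): x = 269.

Final answer: x ≡ 269 (mod 322); the representative in [0, 322) is 269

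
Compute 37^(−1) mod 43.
37^(−1) ≡ 7 (mod 43)

Apply the extended Euclidean algorithm to (43, 37), tracking rows (r, s, t) with s·43 + t·37 = r. Each division r_prev = q·r_cur + r_new produces the new row as (previous row) − q·(current row):
  row A: (43, 1, 0)   [1·43 + 0·37 = 43]
  row B: (37, 0, 1)   [0·43 + 1·37 = 37]
  43 = 1·37 + 6   → row C = row A − 1·row B = (6, 1, −1)   [check: 1·43 − 1·37 = 6]
  37 = 6·6 + 1   → row D = row B − 6·row C = (1, −6, 7)   [check: −6·43 + 7·37 = 1]
  6 = 6·1 + 0   → remainder 0, stop. gcd = 1 (last nonzero row D).
The gcd is 1, so 37 is invertible mod 43. The last nonzero row gives −6·43 + 7·37 = 1, so t = 7. So 37^(−1) ≡ 7 (mod 43). Verify: 37 · 7 = 259 ≡ 1 (mod 43). ✓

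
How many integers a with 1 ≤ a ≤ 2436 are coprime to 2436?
The number of a ∈ {1, ..., 2436} with gcd(a, 2436) = 1 is by definition Euler's totient φ(2436). φ is multiplicative, with φ(p^e) = p^e − p^(e−1). Factorise 2436 = 2^2 · 3 · 7 · 29. Then
  φ(2436) = (2^2 − 2^1) · (3 − 1) · (7 − 1) · (29 − 1) = 2 · 2 · 6 · 28 = 672.
So there are 672 such integers.

Final answer: 672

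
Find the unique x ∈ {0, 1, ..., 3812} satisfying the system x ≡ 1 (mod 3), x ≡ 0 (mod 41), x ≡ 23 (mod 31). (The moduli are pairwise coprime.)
x ≡ 3526 (mod 3813); the representative in [0, 3813) is 3526

The moduli 3, 41, 31 are pairwise coprime, so by the CRT there is a unique solution mod 3·41·31 = 3813.
Solve by successive substitution. Start with x ≡ 1 (mod 3).
  Combine with x ≡ 0 (mod 41): write x = 1 + 3·t and require 1 + 3·t ≡ 0 (mod 41), i.e. 3·t ≡ 0 − 1 ≡ 40 (mod 41). Since 3^(−1) ≡ 14 (mod 41), t ≡ 14·40 ≡ 27 (mod 41). So x ≡ 1 + 3·27 = 82 (mod 123).
  Combine with x ≡ 23 (mod 31): write x = 82 + 123·t and require 82 + 123·t ≡ 23 (mod 31), i.e. 123·t ≡ 23 − 82 ≡ 3 (mod 31). Since 123^(−1) ≡ 30 (mod 31) (123 ≡ 30 (mod 31)), t ≡ 30·3 ≡ 28 (mod 31). So x ≡ 82 + 123·28 = 3526 (mod 3813).
Unique solution in [0, 3813): x = 3526.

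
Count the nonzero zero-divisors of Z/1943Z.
Z/1943Z has 94 nonzero zero-divisors

In Z/1943Z each nonzero element is either a unit (gcd with 1943 is 1) or a zero-divisor (gcd > 1). The number of units is φ(1943): factorise 1943 = 29 · 67, so φ(1943) = (29 − 1) · (67 − 1) = 28 · 66 = 1848. The nonzero elements number 1943 − 1 = 1942. Hence the nonzero zero-divisors number 1942 − 1848 = 94.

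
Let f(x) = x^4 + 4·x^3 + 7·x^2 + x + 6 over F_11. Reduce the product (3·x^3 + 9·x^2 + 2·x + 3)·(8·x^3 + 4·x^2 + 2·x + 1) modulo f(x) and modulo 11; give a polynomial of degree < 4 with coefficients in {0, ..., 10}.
a · b ≡ 9·x^3 + 8·x^2 + 10·x + 1 (mod f(x))

Multiply as integer polynomials: a · b = 24·x^6 + 84·x^5 + 58·x^4 + 53·x^3 + 25·x^2 + 8·x + 3. Reducing coefficients mod 11: a · b ≡ 2·x^6 + 7·x^5 + 3·x^4 + 9·x^3 + 3·x^2 + 8·x + 3. Now divide by f(x) = x^4 + 4·x^3 + 7·x^2 + x + 6 in F_11[x], eliminating the leading term at each step:
  leading term 2·x^6: subtract (2·x^2)·f(x) = 2·x^6 + 8·x^5 + 3·x^4 + 2·x^3 + x^2, leaving 10·x^5 + 7·x^3 + 2·x^2 + 8·x + 3 (coefficients mod 11)
  leading term 10·x^5: subtract (10·x)·f(x) = 10·x^5 + 7·x^4 + 4·x^3 + 10·x^2 + 5·x, leaving 4·x^4 + 3·x^3 + 3·x^2 + 3·x + 3 (coefficients mod 11)
  leading term 4·x^4: subtract (4)·f(x) = 4·x^4 + 5·x^3 + 6·x^2 + 4·x + 2, leaving 9·x^3 + 8·x^2 + 10·x + 1 (coefficients mod 11)
The degree is now < 4, so this is the remainder. Hence a · b ≡ 9·x^3 + 8·x^2 + 10·x + 1 in F_11[x]/(f).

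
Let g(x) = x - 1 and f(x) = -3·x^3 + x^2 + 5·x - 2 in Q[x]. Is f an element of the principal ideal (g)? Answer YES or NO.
NO

In Q[x] the ideal (g) consists of all multiples of g, so f ∈ (g) iff g | f, i.e. iff the remainder of f on division by g is 0. Divide f by g (g is monic, so eliminate the leading term of the running remainder at each step):
  leading term -3·x^3: subtract (-3·x^2)·g(x) = -3·x^3 + 3·x^2, leaving -2·x^2 + 5·x - 2
  leading term -2·x^2: subtract (-2·x)·g(x) = -2·x^2 + 2·x, leaving 3·x - 2
  leading term 3·x: subtract (3)·g(x) = 3·x - 3, leaving 1
The remainder r(x) = 1 ≠ 0 (and deg r < deg g), so g ∤ f, i.e. f ∉ (g).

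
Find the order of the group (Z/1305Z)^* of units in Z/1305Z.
|(Z/1305Z)^*| = 672

(Z/1305Z)^* consists of the classes a with gcd(a, 1305) = 1, so its order is φ(1305). φ is multiplicative, with φ(p^e) = p^e − p^(e−1). Factorise 1305 = 3^2 · 5 · 29. Then
  φ(1305) = (3^2 − 3^1) · (5 − 1) · (29 − 1) = 6 · 4 · 28 = 672.
Thus |(Z/1305Z)^*| = 672.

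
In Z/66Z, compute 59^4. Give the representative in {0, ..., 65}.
Use repeated squaring. Binary(4) = 100. Walk through the bits of the exponent 4 left-to-right: at each bit after the leading one, square the running value, then multiply by 59 if the bit is 1 (always reducing mod 66):
  bit 1 = 1 (leading): start with 59.
  bit 2 = 0: square 59^2 = 3481 ≡ 49 (mod 66).
  bit 3 = 0: square 49^2 = 2401 ≡ 25 (mod 66).
Final value: 59^4 ≡ 25 (mod 66).

Final answer: 25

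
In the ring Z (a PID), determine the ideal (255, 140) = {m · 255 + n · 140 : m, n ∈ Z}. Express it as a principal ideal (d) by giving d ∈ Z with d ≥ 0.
(255, 140) = (5); d = 5

In the PID Z, (a, b) is generated by gcd(a, b). Compute gcd(255, 140) with the extended Euclidean algorithm, tracking rows (r, s, t) with s·255 + t·140 = r:
  row A: (255, 1, 0)   [1·255 + 0·140 = 255]
  row B: (140, 0, 1)   [0·255 + 1·140 = 140]
  255 = 1·140 + 115   → row C = row A − 1·row B = (115, 1, −1)   [check: 1·255 − 1·140 = 115]
  140 = 1·115 + 25   → row D = row B − 1·row C = (25, −1, 2)   [check: −1·255 + 2·140 = 25]
  115 = 4·25 + 15   → row E = row C − 4·row D = (15, 5, −9)   [check: 5·255 − 9·140 = 15]
  25 = 1·15 + 10   → row F = row D − 1·row E = (10, −6, 11)   [check: −6·255 + 11·140 = 10]
  15 = 1·10 + 5   → row G = row E − 1·row F = (5, 11, −20)   [check: 11·255 − 20·140 = 5]
  10 = 2·5 + 0   → remainder 0, stop. gcd = 5 (last nonzero row G).
So gcd(255, 140) = 5, with Bézout identity 11·255 − 20·140 = 5. Containment (⊇): the Bézout identity exhibits 5 as an element of (255, 140), giving (5) ⊆ (255, 140). Containment (⊆): since 5 | 255 and 5 | 140 (255 = 5·51, 140 = 5·28), every Z-linear combination of 255 and 140 is divisible by 5, so (255, 140) ⊆ (5). Therefore (255, 140) = (5), d = 5.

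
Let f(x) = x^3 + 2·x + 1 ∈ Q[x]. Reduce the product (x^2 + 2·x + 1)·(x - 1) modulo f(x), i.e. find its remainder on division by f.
a · b ≡ x^2 - 3·x - 2 (mod f(x))

First multiply in Q[x] without reducing: a · b = x^3 + x^2 - x - 1. Now divide by f(x) = x^3 + 2·x + 1, eliminating the leading term at each step:
  leading term x^3: subtract (1)·f(x) = x^3 + 2·x + 1, leaving x^2 - 3·x - 2
The degree is now < 3, so this is the remainder. Hence a · b ≡ x^2 - 3·x - 2 in Q[x]/(f).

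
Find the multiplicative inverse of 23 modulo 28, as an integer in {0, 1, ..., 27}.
23^(−1) ≡ 11 (mod 28)

Apply the extended Euclidean algorithm to (28, 23), tracking rows (r, s, t) with s·28 + t·23 = r. Each division r_prev = q·r_cur + r_new produces the new row as (previous row) − q·(current row):
  row A: (28, 1, 0)   [1·28 + 0·23 = 28]
  row B: (23, 0, 1)   [0·28 + 1·23 = 23]
  28 = 1·23 + 5   → row C = row A − 1·row B = (5, 1, −1)   [check: 1·28 − 1·23 = 5]
  23 = 4·5 + 3   → row D = row B − 4·row C = (3, −4, 5)   [check: −4·28 + 5·23 = 3]
  5 = 1·3 + 2   → row E = row C − 1·row D = (2, 5, −6)   [check: 5·28 − 6·23 = 2]
  3 = 1·2 + 1   → row F = row D − 1·row E = (1, −9, 11)   [check: −9·28 + 11·23 = 1]
  2 = 2·1 + 0   → remainder 0, stop. gcd = 1 (last nonzero row F).
The gcd is 1, so 23 is invertible mod 28. The last nonzero row gives −9·28 + 11·23 = 1, so t = 11. So 23^(−1) ≡ 11 (mod 28). Verify: 23 · 11 = 253 ≡ 1 (mod 28). ✓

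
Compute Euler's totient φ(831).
φ is multiplicative, with φ(p^e) = p^e − p^(e−1). Factorise 831 = 3 · 277. Then
  φ(831) = (3 − 1) · (277 − 1) = 2 · 276 = 552.

Final answer: φ(831) = 552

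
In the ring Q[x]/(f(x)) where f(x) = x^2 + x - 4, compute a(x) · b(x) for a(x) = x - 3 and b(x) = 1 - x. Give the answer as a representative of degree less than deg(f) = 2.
First multiply in Q[x] without reducing: a · b = -x^2 + 4·x - 3. Now divide by f(x) = x^2 + x - 4, eliminating the leading term at each step:
  leading term -x^2: subtract (-1)·f(x) = -x^2 - x + 4, leaving 5·x - 7
The degree is now < 2, so this is the remainder. Hence a · b ≡ 5·x - 7 in Q[x]/(f).

Final answer: a · b ≡ 5·x - 7 (mod f(x))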